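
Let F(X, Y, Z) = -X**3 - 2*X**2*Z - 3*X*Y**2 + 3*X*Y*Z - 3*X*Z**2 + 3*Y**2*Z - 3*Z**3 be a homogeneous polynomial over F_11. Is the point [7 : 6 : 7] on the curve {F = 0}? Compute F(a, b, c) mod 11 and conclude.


F(7,6,7) ≡ 6 (mod 11); P is NOT on the curve.

Evaluate F(7, 6, 7) term-by-term (mod 11).
  -X**3 ↦ -1·343·1·1 = -343
  -2*X**2*Z ↦ -2·49·1·7 = -686
  -3*X*Y**2 ↦ -3·7·36·1 = -756
  3*X*Y*Z ↦ 3·7·6·7 = 882
  -3*X*Z**2 ↦ -3·7·1·49 = -1029
  3*Y**2*Z ↦ 3·1·36·7 = 756
  -3*Z**3 ↦ -3·1·1·343 = -1029
Sum: F(7, 6, 7) = (-343) + (-686) + (-756) + (882) + (-1029) + (756) + (-1029) = -2205.
Reducing mod 11: -2205 ≡ 6 (mod 11).
Since F(a, b, c) ≡ 6 ≠ 0 (mod 11), P does NOT lie on the curve.


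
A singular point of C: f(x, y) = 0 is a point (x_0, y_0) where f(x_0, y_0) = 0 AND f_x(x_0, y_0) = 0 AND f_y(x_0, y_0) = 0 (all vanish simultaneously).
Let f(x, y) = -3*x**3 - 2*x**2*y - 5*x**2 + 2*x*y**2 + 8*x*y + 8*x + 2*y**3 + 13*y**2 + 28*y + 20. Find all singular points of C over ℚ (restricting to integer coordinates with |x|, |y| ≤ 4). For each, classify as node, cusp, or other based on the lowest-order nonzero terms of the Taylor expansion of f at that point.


Singular points: {(0, -2)}; classification: node.

Compute partial derivatives:
  f_x = -9*x**2 - 4*x*y - 10*x + 2*y**2 + 8*y + 8.
  f_y = -2*x**2 + 4*x*y + 8*x + 6*y**2 + 26*y + 28.
Scan x_0 ∈ {−4, ..., 4}. For each x_0, f_y(x_0, y) is a polynomial in y; find its integer roots y ∈ {−4, ..., 4}, then test f_x and f at those candidates.
  x = -4: f_y(-4, y) = 6*y**2 + 10*y - 36; no integer root y with |y| ≤ 4.
  x = -3: f_y(-3, y) = 6*y**2 + 14*y - 14; no integer root y with |y| ≤ 4.
  x = -2: f_y(-2, y) = 6*y**2 + 18*y + 4; no integer root y with |y| ≤ 4.
  x = -1: f_y(-1, y) = 6*y**2 + 22*y + 18; no integer root y with |y| ≤ 4.
  x = 0: f_y(0, y) = 6*y**2 + 26*y + 28; vanishes at y ∈ {-2}. (0, -2): f_x = 0, f = 0 — SINGULAR.
  x = 1: f_y(1, y) = 6*y**2 + 30*y + 34; no integer root y with |y| ≤ 4.
  x = 2: f_y(2, y) = 6*y**2 + 34*y + 36; no integer root y with |y| ≤ 4.
  x = 3: f_y(3, y) = 6*y**2 + 38*y + 34; no integer root y with |y| ≤ 4.
  x = 4: f_y(4, y) = 6*y**2 + 42*y + 28; no integer root y with |y| ≤ 4.
Only singular point on the grid: (0, -2).
Classify: substitute x = 0 + u, y = -2 + v and expand: f = -3*u**3 - 2*u**2*v - u**2 + 2*u*v**2 + 2*v**3 + v**2.
No constant or linear terms (consistent with a singular point). Quadratic part: -u**2 + v**2. Cubic part: -3*u**3 - 2*u**2*v + 2*u*v**2 + 2*v**3.
The quadratic part v**2 - u**2 = (v − u)(v + u) splits into two distinct linear factors, so there are two distinct tangent lines y − -2 = ±(x − 0) — this is a node (ordinary double point).
Classification: node.


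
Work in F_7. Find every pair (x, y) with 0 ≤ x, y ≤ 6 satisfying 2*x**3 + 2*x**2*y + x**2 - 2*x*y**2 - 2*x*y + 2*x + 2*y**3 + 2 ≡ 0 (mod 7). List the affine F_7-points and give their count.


Affine F_7-points: {(0, 3), (0, 5), (0, 6), (1, 0), (1, 1), (2, 1), (2, 3), (2, 5), (3, 5), (4, 0), (5, 0), (5, 2), (5, 3), (6, 1), (6, 4)}; count = 15.

For each of the 49 pairs (x, y) ∈ F_7², evaluate f(x, y) mod 7. Record the zeros.
  x = 0: [0↦2, 1↦4, 2↦4, 3↦0, 4↦4, 5↦0, 6↦0]  zeros at y ∈ {3, 5, 6}
  x = 1: [0↦0, 1↦0, 2↦1, 3↦1, 4↦5, 5↦4, 6↦3]  zeros at y ∈ {0, 1}
  x = 2: [0↦5, 1↦0, 2↦6, 3↦0, 4↦1, 5↦0, 6↦2]  zeros at y ∈ {1, 3, 5}
  x = 3: [0↦1, 1↦2, 2↦3, 3↦2, 4↦4, 5↦0, 6↦2]  zeros at y ∈ {5}
  x = 4: [0↦0, 1↦4, 2↦4, 3↦5, 4↦5, 5↦2, 6↦1]  zeros at y ∈ {0}
  x = 5: [0↦0, 1↦4, 2↦0, 3↦0, 4↦2, 5↦4, 6↦4]  zeros at y ∈ {0, 2, 3}
  x = 6: [0↦6, 1↦0, 2↦3, 3↦6, 4↦0, 5↦4, 6↦2]  zeros at y ∈ {1, 4}
Collecting zeros: affine points = {(0, 3), (0, 5), (0, 6), (1, 0), (1, 1), (2, 1), (2, 3), (2, 5), (3, 5), (4, 0), (5, 0), (5, 2), (5, 3), (6, 1), (6, 4)}.
Total count |C(F_7)_aff| = 15.


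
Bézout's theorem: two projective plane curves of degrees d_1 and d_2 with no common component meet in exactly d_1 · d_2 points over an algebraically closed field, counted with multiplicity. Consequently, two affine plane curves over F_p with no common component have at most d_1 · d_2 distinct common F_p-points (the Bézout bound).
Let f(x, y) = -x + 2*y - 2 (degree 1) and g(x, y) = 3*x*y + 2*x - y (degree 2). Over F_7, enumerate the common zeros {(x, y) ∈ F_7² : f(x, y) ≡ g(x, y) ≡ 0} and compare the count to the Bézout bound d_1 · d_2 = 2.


Common zeros: {(2, 2)}; count = 1; Bézout bound = 2.

deg(f) = 1, deg(g) = 2, so Bézout bound = 2.
Scan x ∈ F_7. For each x, list the y ∈ F_7 with f(x, y) ≡ 0 and those with g(x, y) ≡ 0 (mod 7); the common zeros in that column are the intersection.
  x = 0: f ≡ 0 at y ∈ {1}; g ≡ 0 at y ∈ {0}; common: ∅.
  x = 1: f ≡ 0 at y ∈ {5}; g ≡ 0 at y ∈ {6}; common: ∅.
  x = 2: f ≡ 0 at y ∈ {2}; g ≡ 0 at y ∈ {2}; common: {2}.
  x = 3: f ≡ 0 at y ∈ {6}; g ≡ 0 at y ∈ {1}; common: ∅.
  x = 4: f ≡ 0 at y ∈ {3}; g ≡ 0 at y ∈ {5}; common: ∅.
  x = 5: f ≡ 0 at y ∈ {0}; g ≡ 0 at y ∈ ∅; common: ∅.
  x = 6: f ≡ 0 at y ∈ {4}; g ≡ 0 at y ∈ {3}; common: ∅.
Collecting: common zeros = {(2, 2)}, so the count is 1.
Comparison with the Bézout bound: 1 ≤ 2 = deg(f)·deg(g), as expected for curves with no common component (the affine F_7-count falls short of the bound because intersections may lie at infinity, over extension fields, or carry multiplicity).


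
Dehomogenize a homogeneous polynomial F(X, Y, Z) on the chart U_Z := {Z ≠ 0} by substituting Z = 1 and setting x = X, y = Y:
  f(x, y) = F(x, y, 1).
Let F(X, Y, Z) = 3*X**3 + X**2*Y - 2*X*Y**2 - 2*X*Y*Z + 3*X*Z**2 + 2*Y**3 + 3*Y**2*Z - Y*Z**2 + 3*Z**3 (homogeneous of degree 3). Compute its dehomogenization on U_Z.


f(x, y) = 3*x**3 + x**2*y - 2*x*y**2 - 2*x*y + 3*x + 2*y**3 + 3*y**2 - y + 3

On U_Z we set Z = 1. Each monomial c·X^i·Y^j·Z^k in F becomes c·x^i·y^j·1^k = c·x^i·y^j.
Substituting Z = 1: F(X, Y, 1) = 3*x**3 + x**2*y - 2*x*y**2 - 2*x*y + 3*x + 2*y**3 + 3*y**2 - y + 3.
Note: deg(f) ≤ deg(F) = 3; strict inequality happens when F is divisible by Z (lost terms).


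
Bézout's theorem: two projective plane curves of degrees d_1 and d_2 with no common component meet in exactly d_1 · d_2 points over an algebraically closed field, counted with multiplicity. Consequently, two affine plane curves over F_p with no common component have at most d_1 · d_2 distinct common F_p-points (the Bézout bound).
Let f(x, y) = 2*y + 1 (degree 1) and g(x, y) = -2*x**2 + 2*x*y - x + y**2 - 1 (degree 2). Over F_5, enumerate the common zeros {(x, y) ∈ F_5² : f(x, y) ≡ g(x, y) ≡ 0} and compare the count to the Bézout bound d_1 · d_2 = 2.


Common zeros: ∅; count = 0; Bézout bound = 2.

deg(f) = 1, deg(g) = 2, so Bézout bound = 2.
Scan x ∈ F_5. For each x, list the y ∈ F_5 with f(x, y) ≡ 0 and those with g(x, y) ≡ 0 (mod 5); the common zeros in that column are the intersection.
  x = 0: f ≡ 0 at y ∈ {2}; g ≡ 0 at y ∈ {1, 4}; common: ∅.
  x = 1: f ≡ 0 at y ∈ {2}; g ≡ 0 at y ∈ {4}; common: ∅.
  x = 2: f ≡ 0 at y ∈ {2}; g ≡ 0 at y ∈ {3}; common: ∅.
  x = 3: f ≡ 0 at y ∈ {2}; g ≡ 0 at y ∈ {1, 3}; common: ∅.
  x = 4: f ≡ 0 at y ∈ {2}; g ≡ 0 at y ∈ ∅; common: ∅.
Collecting: common zeros = ∅, so the count is 0.
Comparison with the Bézout bound: 0 ≤ 2 = deg(f)·deg(g), as expected for curves with no common component (the affine F_5-count falls short of the bound because intersections may lie at infinity, over extension fields, or carry multiplicity).


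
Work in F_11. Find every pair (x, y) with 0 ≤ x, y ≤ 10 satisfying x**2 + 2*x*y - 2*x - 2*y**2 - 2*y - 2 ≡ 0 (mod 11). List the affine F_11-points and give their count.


Affine F_11-points: {(1, 2), (1, 9), (5, 6), (5, 9), (6, 0), (6, 5), (7, 0), (7, 6), (8, 2), (8, 5)}; count = 10.

For each of the 121 pairs (x, y) ∈ F_11², evaluate f(x, y) mod 11. Record the zeros.
  x = 0: [0↦9, 1↦5, 2↦8, 3↦7, 4↦2, 5↦4, 6↦2, 7↦7, 8↦8, 9↦5, 10↦9]  zeros at y ∈ ∅
  x = 1: [0↦8, 1↦6, 2↦0, 3↦1, 4↦9, 5↦2, 6↦2, 7↦9, 8↦1, 9↦0, 10↦6]  zeros at y ∈ {2, 9}
  x = 2: [0↦9, 1↦9, 2↦5, 3↦8, 4↦7, 5↦2, 6↦4, 7↦2, 8↦7, 9↦8, 10↦5]  zeros at y ∈ ∅
  x = 3: [0↦1, 1↦3, 2↦1, 3↦6, 4↦7, 5↦4, 6↦8, 7↦8, 8↦4, 9↦7, 10↦6]  zeros at y ∈ ∅
  x = 4: [0↦6, 1↦10, 2↦10, 3↦6, 4↦9, 5↦8, 6↦3, 7↦5, 8↦3, 9↦8, 10↦9]  zeros at y ∈ ∅
  x = 5: [0↦2, 1↦8, 2↦10, 3↦8, 4↦2, 5↦3, 6↦0, 7↦4, 8↦4, 9↦0, 10↦3]  zeros at y ∈ {6, 9}
  x = 6: [0↦0, 1↦8, 2↦1, 3↦1, 4↦8, 5↦0, 6↦10, 7↦5, 8↦7, 9↦5, 10↦10]  zeros at y ∈ {0, 5}
  x = 7: [0↦0, 1↦10, 2↦5, 3↦7, 4↦5, 5↦10, 6↦0, 7↦8, 8↦1, 9↦1, 10↦8]  zeros at y ∈ {0, 6}
  x = 8: [0↦2, 1↦3, 2↦0, 3↦4, 4↦4, 5↦0, 6↦3, 7↦2, 8↦8, 9↦10, 10↦8]  zeros at y ∈ {2, 5}
  x = 9: [0↦6, 1↦9, 2↦8, 3↦3, 4↦5, 5↦3, 6↦8, 7↦9, 8↦6, 9↦10, 10↦10]  zeros at y ∈ ∅
  x = 10: [0↦1, 1↦6, 2↦7, 3↦4, 4↦8, 5↦8, 6↦4, 7↦7, 8↦6, 9↦1, 10↦3]  zeros at y ∈ ∅
Collecting zeros: affine points = {(1, 2), (1, 9), (5, 6), (5, 9), (6, 0), (6, 5), (7, 0), (7, 6), (8, 2), (8, 5)}.
Total count |C(F_11)_aff| = 10.


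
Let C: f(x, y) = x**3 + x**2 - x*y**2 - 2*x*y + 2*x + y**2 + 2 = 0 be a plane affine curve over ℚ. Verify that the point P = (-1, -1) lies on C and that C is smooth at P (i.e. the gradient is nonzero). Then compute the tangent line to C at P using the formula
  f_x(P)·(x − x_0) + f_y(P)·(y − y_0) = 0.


Tangent line at P: 4*x - 2*y + 2 = 0.

Step 1: f(-1, -1) = 0, so P lies on C.
Step 2: partial derivatives
  f_x(x, y) = 3*x**2 + 2*x - y**2 - 2*y + 2, f_y(x, y) = -2*x*y - 2*x + 2*y.
  f_x(P) = 4, f_y(P) = -2 (gradient nonzero, so P is smooth).
Step 3: tangent line at P: 4·(x − -1) + -2·(y − -1) = 0.
Expanding: 4*x - 2*y + 2 = 0.


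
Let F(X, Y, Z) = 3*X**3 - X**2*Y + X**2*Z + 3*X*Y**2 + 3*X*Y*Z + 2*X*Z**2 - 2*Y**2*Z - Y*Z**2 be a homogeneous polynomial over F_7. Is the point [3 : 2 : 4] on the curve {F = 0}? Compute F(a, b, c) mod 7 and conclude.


F(3,2,4) ≡ 1 (mod 7); P is NOT on the curve.

Evaluate F(3, 2, 4) term-by-term (mod 7).
  3*X**3 ↦ 3·27·1·1 = 81
  -X**2*Y ↦ -1·9·2·1 = -18
  X**2*Z ↦ 1·9·1·4 = 36
  3*X*Y**2 ↦ 3·3·4·1 = 36
  3*X*Y*Z ↦ 3·3·2·4 = 72
  2*X*Z**2 ↦ 2·3·1·16 = 96
  -2*Y**2*Z ↦ -2·1·4·4 = -32
  -Y*Z**2 ↦ -1·1·2·16 = -32
Sum: F(3, 2, 4) = (81) + (-18) + (36) + (36) + (72) + (96) + (-32) + (-32) = 239.
Reducing mod 7: 239 ≡ 1 (mod 7).
Since F(a, b, c) ≡ 1 ≠ 0 (mod 7), P does NOT lie on the curve.


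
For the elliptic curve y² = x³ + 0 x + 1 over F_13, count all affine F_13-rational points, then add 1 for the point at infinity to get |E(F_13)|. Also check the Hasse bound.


Affine points = {(0, 1), (0, 12), (2, 3), (2, 10), (4, 0), (5, 3), (5, 10), (6, 3), (6, 10), (10, 0), (12, 0)}; affine count = 11; |E(F_13)| = 12.

Discriminant check: Δ ∝ 4a³ + 27b² = 4·0³ + 27·1² = 4·0 + 27·1 ≡ 1 (mod 13). Nonzero ⇒ E is nonsingular.
For each x ∈ F_13, compute rhs = x³ + 0·x + 1 mod 13, then count y ∈ F_13 with y² ≡ rhs.
  x = 0: rhs = 1, matching y values: 1, 12 (2 points).
  x = 1: rhs = 2, matching y values: none (0 points).
  x = 2: rhs = 9, matching y values: 3, 10 (2 points).
  x = 3: rhs = 2, matching y values: none (0 points).
  x = 4: rhs = 0, matching y values: 0 (1 points).
  x = 5: rhs = 9, matching y values: 3, 10 (2 points).
  x = 6: rhs = 9, matching y values: 3, 10 (2 points).
  x = 7: rhs = 6, matching y values: none (0 points).
  x = 8: rhs = 6, matching y values: none (0 points).
  x = 9: rhs = 2, matching y values: none (0 points).
  x = 10: rhs = 0, matching y values: 0 (1 points).
  x = 11: rhs = 6, matching y values: none (0 points).
  x = 12: rhs = 0, matching y values: 0 (1 points).
Total affine count: 11.
Full point count |E(F_13)| = 11 + 1 = 12.
Hasse bound: |12 − (13+1)| = |-2| = 2 ≤ 2√13 ≈ 7.2111 ✓.


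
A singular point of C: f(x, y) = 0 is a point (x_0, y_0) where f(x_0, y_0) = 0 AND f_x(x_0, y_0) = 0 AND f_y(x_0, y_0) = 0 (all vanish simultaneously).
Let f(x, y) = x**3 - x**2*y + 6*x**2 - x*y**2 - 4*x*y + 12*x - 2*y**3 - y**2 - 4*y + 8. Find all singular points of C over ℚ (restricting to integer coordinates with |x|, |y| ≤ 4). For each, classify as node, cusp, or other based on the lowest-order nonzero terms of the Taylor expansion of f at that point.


Singular points: {(-2, 0)}; classification: cusp.

Compute partial derivatives:
  f_x = 3*x**2 - 2*x*y + 12*x - y**2 - 4*y + 12.
  f_y = -x**2 - 2*x*y - 4*x - 6*y**2 - 2*y - 4.
Scan x_0 ∈ {−4, ..., 4}. For each x_0, f_y(x_0, y) is a polynomial in y; find its integer roots y ∈ {−4, ..., 4}, then test f_x and f at those candidates.
  x = -4: f_y(-4, y) = -6*y**2 + 6*y - 4; no integer root y with |y| ≤ 4.
  x = -3: f_y(-3, y) = -6*y**2 + 4*y - 1; no integer root y with |y| ≤ 4.
  x = -2: f_y(-2, y) = -6*y**2 + 2*y; vanishes at y ∈ {0}. (-2, 0): f_x = 0, f = 0 — SINGULAR.
  x = -1: f_y(-1, y) = -6*y**2 - 1; no integer root y with |y| ≤ 4.
  x = 0: f_y(0, y) = -6*y**2 - 2*y - 4; no integer root y with |y| ≤ 4.
  x = 1: f_y(1, y) = -6*y**2 - 4*y - 9; no integer root y with |y| ≤ 4.
  x = 2: f_y(2, y) = -6*y**2 - 6*y - 16; no integer root y with |y| ≤ 4.
  x = 3: f_y(3, y) = -6*y**2 - 8*y - 25; no integer root y with |y| ≤ 4.
  x = 4: f_y(4, y) = -6*y**2 - 10*y - 36; no integer root y with |y| ≤ 4.
Only singular point on the grid: (-2, 0).
Classify: substitute x = -2 + u, y = 0 + v and expand: f = u**3 - u**2*v - u*v**2 - 2*v**3 + v**2.
No constant or linear terms (consistent with a singular point). Quadratic part: v**2. Cubic part: u**3 - u**2*v - u*v**2 - 2*v**3.
The quadratic part v**2 is a perfect square, so there is a single (double) tangent line v = 0, i.e. y = 0. Restricting the cubic part to that line (v = 0) leaves u**3 ≠ 0, so f is not divisible by v and the branch is v² ≈ -u**3 to lowest order — this is a cusp.
Classification: cusp.


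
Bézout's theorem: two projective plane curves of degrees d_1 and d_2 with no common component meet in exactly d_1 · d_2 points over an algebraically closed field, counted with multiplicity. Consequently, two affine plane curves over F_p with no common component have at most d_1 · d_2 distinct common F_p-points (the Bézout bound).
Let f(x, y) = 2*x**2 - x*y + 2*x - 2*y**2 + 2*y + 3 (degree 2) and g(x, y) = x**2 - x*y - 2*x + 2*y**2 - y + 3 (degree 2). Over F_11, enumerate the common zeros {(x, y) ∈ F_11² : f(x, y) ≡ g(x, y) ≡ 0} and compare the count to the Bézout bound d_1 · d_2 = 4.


Common zeros: ∅; count = 0; Bézout bound = 4.

deg(f) = 2, deg(g) = 2, so Bézout bound = 4.
Scan x ∈ F_11. For each x, list the y ∈ F_11 with f(x, y) ≡ 0 and those with g(x, y) ≡ 0 (mod 11); the common zeros in that column are the intersection.
  x = 0: f ≡ 0 at y ∈ ∅; g ≡ 0 at y ∈ ∅; common: ∅.
  x = 1: f ≡ 0 at y ∈ ∅; g ≡ 0 at y ∈ ∅; common: ∅.
  x = 2: f ≡ 0 at y ∈ ∅; g ≡ 0 at y ∈ ∅; common: ∅.
  x = 3: f ≡ 0 at y ∈ ∅; g ≡ 0 at y ∈ {4, 9}; common: ∅.
  x = 4: f ≡ 0 at y ∈ ∅; g ≡ 0 at y ∈ {0, 8}; common: ∅.
  x = 5: f ≡ 0 at y ∈ ∅; g ≡ 0 at y ∈ ∅; common: ∅.
  x = 6: f ≡ 0 at y ∈ ∅; g ≡ 0 at y ∈ {1, 8}; common: ∅.
  x = 7: f ≡ 0 at y ∈ ∅; g ≡ 0 at y ∈ ∅; common: ∅.
  x = 8: f ≡ 0 at y ∈ ∅; g ≡ 0 at y ∈ {1, 9}; common: ∅.
  x = 9: f ≡ 0 at y ∈ ∅; g ≡ 0 at y ∈ {0, 5}; common: ∅.
  x = 10: f ≡ 0 at y ∈ {9}; g ≡ 0 at y ∈ ∅; common: ∅.
Collecting: common zeros = ∅, so the count is 0.
Comparison with the Bézout bound: 0 ≤ 4 = deg(f)·deg(g), as expected for curves with no common component (the affine F_11-count falls short of the bound because intersections may lie at infinity, over extension fields, or carry multiplicity).


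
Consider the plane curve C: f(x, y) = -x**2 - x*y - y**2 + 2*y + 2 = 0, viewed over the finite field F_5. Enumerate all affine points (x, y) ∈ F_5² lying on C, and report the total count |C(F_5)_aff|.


Affine F_5-points: {(1, 3)}; count = 1.

For each of the 25 pairs (x, y) ∈ F_5², evaluate f(x, y) mod 5. Record the zeros.
  x = 0: [0↦2, 1↦3, 2↦2, 3↦4, 4↦4]  zeros at y ∈ ∅
  x = 1: [0↦1, 1↦1, 2↦4, 3↦0, 4↦4]  zeros at y ∈ {3}
  x = 2: [0↦3, 1↦2, 2↦4, 3↦4, 4↦2]  zeros at y ∈ ∅
  x = 3: [0↦3, 1↦1, 2↦2, 3↦1, 4↦3]  zeros at y ∈ ∅
  x = 4: [0↦1, 1↦3, 2↦3, 3↦1, 4↦2]  zeros at y ∈ ∅
Collecting zeros: affine points = {(1, 3)}.
Total count |C(F_5)_aff| = 1.


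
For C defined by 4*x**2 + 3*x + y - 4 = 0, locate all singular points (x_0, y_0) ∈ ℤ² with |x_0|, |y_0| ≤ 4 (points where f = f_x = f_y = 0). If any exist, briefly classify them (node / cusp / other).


No singular points in the scanned grid; C is smooth there.

Compute partial derivatives:
  f_x = 8*x + 3.
  f_y = 1.
f_y = 1 is a nonzero constant, so f_y never vanishes: no point (x, y) can satisfy f = f_x = f_y = 0. In particular no (x, y) ∈ {−4, ..., 4}² is singular; the curve is smooth.


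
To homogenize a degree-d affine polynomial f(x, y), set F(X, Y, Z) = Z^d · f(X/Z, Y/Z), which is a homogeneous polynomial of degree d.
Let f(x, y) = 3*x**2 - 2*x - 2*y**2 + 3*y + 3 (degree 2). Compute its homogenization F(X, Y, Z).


F(X, Y, Z) = 3*X**2 - 2*X*Z - 2*Y**2 + 3*Y*Z + 3*Z**2

deg(f) = 2.
Substitute x = X/Z, y = Y/Z into f, then multiply by Z^2.
  monomial 3·x^2·y^0 ↦ 3·X^2·Y^0·Z^0.
  monomial -2·x^1·y^0 ↦ -2·X^1·Y^0·Z^1.
  monomial -2·x^0·y^2 ↦ -2·X^0·Y^2·Z^0.
  monomial 3·x^0·y^1 ↦ 3·X^0·Y^1·Z^1.
  monomial 3·x^0·y^0 ↦ 3·X^0·Y^0·Z^2.
Collecting: F(X, Y, Z) = 3*X**2 - 2*X*Z - 2*Y**2 + 3*Y*Z + 3*Z**2.


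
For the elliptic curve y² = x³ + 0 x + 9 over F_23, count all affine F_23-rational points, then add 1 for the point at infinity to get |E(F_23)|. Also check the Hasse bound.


Affine points = {(0, 3), (0, 20), (3, 6), (3, 17), (4, 2), (4, 21), (6, 8), (6, 15), (9, 5), (9, 18), (11, 11), (11, 12), (12, 9), (12, 14), (14, 4), (14, 19), (15, 7), (15, 16), (17, 0), (21, 1), (21, 22), (22, 10), (22, 13)}; affine count = 23; |E(F_23)| = 24.

Discriminant check: Δ ∝ 4a³ + 27b² = 4·0³ + 27·9² = 4·0 + 27·81 ≡ 2 (mod 23). Nonzero ⇒ E is nonsingular.
For each x ∈ F_23, compute rhs = x³ + 0·x + 9 mod 23, then count y ∈ F_23 with y² ≡ rhs.
  x = 0: rhs = 9, matching y values: 3, 20 (2 points).
  x = 1: rhs = 10, matching y values: none (0 points).
  x = 2: rhs = 17, matching y values: none (0 points).
  x = 3: rhs = 13, matching y values: 6, 17 (2 points).
  x = 4: rhs = 4, matching y values: 2, 21 (2 points).
  x = 5: rhs = 19, matching y values: none (0 points).
  x = 6: rhs = 18, matching y values: 8, 15 (2 points).
  x = 7: rhs = 7, matching y values: none (0 points).
  x = 8: rhs = 15, matching y values: none (0 points).
  x = 9: rhs = 2, matching y values: 5, 18 (2 points).
  x = 10: rhs = 20, matching y values: none (0 points).
  x = 11: rhs = 6, matching y values: 11, 12 (2 points).
  x = 12: rhs = 12, matching y values: 9, 14 (2 points).
  x = 13: rhs = 21, matching y values: none (0 points).
  x = 14: rhs = 16, matching y values: 4, 19 (2 points).
  x = 15: rhs = 3, matching y values: 7, 16 (2 points).
  x = 16: rhs = 11, matching y values: none (0 points).
  x = 17: rhs = 0, matching y values: 0 (1 points).
  x = 18: rhs = 22, matching y values: none (0 points).
  x = 19: rhs = 14, matching y values: none (0 points).
  x = 20: rhs = 5, matching y values: none (0 points).
  x = 21: rhs = 1, matching y values: 1, 22 (2 points).
  x = 22: rhs = 8, matching y values: 10, 13 (2 points).
Total affine count: 23.
Full point count |E(F_23)| = 23 + 1 = 24.
Hasse bound: |24 − (23+1)| = |0| = 0 ≤ 2√23 ≈ 9.5917 ✓.


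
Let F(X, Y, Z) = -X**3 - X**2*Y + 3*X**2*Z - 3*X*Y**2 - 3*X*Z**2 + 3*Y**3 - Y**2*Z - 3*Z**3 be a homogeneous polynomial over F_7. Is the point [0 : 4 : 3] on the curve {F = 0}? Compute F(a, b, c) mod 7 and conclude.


F(0,4,3) ≡ 0 (mod 7); P is on the curve.

Evaluate F(0, 4, 3) term-by-term (mod 7).
  -X**3 ↦ -1·0·1·1 = 0
  -X**2*Y ↦ -1·0·4·1 = 0
  3*X**2*Z ↦ 3·0·1·3 = 0
  -3*X*Y**2 ↦ -3·0·16·1 = 0
  -3*X*Z**2 ↦ -3·0·1·9 = 0
  3*Y**3 ↦ 3·1·64·1 = 192
  -Y**2*Z ↦ -1·1·16·3 = -48
  -3*Z**3 ↦ -3·1·1·27 = -81
Sum: F(0, 4, 3) = (0) + (0) + (0) + (0) + (0) + (192) + (-48) + (-81) = 63.
Reducing mod 7: 63 ≡ 0 (mod 7).
Since F(a, b, c) ≡ 0 (mod 7), P lies on the curve.


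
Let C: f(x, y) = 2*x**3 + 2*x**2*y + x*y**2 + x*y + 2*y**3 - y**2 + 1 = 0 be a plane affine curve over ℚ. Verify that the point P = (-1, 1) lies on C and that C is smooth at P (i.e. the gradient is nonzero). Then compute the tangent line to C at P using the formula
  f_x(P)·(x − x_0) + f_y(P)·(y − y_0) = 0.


Tangent line at P: 4*x + 3*y + 1 = 0.

Step 1: f(-1, 1) = 0, so P lies on C.
Step 2: partial derivatives
  f_x(x, y) = 6*x**2 + 4*x*y + y**2 + y, f_y(x, y) = 2*x**2 + 2*x*y + x + 6*y**2 - 2*y.
  f_x(P) = 4, f_y(P) = 3 (gradient nonzero, so P is smooth).
Step 3: tangent line at P: 4·(x − -1) + 3·(y − 1) = 0.
Expanding: 4*x + 3*y + 1 = 0.


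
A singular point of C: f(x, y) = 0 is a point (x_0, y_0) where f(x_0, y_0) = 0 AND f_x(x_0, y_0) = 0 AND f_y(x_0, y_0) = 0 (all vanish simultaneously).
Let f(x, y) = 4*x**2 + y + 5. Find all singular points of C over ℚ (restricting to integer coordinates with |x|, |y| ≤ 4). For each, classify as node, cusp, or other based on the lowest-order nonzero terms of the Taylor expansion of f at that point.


No singular points in the scanned grid; C is smooth there.

Compute partial derivatives:
  f_x = 8*x.
  f_y = 1.
f_y = 1 is a nonzero constant, so f_y never vanishes: no point (x, y) can satisfy f = f_x = f_y = 0. In particular no (x, y) ∈ {−4, ..., 4}² is singular; the curve is smooth.


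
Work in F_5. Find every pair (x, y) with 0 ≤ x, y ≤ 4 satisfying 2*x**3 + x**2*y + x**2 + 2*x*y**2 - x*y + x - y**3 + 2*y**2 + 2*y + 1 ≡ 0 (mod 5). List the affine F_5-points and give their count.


Affine F_5-points: {(0, 2), (1, 0), (1, 1), (1, 3)}; count = 4.

For each of the 25 pairs (x, y) ∈ F_5², evaluate f(x, y) mod 5. Record the zeros.
  x = 0: [0↦1, 1↦4, 2↦0, 3↦3, 4↦2]  zeros at y ∈ {2}
  x = 1: [0↦0, 1↦0, 2↦2, 3↦0, 4↦3]  zeros at y ∈ {0, 1, 3}
  x = 2: [0↦3, 1↦2, 2↦2, 3↦2, 4↦1]  zeros at y ∈ ∅
  x = 3: [0↦2, 1↦2, 2↦2, 3↦1, 4↦3]  zeros at y ∈ ∅
  x = 4: [0↦4, 1↦2, 2↦4, 3↦4, 4↦1]  zeros at y ∈ ∅
Collecting zeros: affine points = {(0, 2), (1, 0), (1, 1), (1, 3)}.
Total count |C(F_5)_aff| = 4.


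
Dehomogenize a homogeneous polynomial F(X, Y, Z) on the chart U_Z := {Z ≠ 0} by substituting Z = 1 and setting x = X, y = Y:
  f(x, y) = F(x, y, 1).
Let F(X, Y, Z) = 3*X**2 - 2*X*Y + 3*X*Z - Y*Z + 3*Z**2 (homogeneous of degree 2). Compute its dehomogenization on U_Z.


f(x, y) = 3*x**2 - 2*x*y + 3*x - y + 3

On U_Z we set Z = 1. Each monomial c·X^i·Y^j·Z^k in F becomes c·x^i·y^j·1^k = c·x^i·y^j.
Substituting Z = 1: F(X, Y, 1) = 3*x**2 - 2*x*y + 3*x - y + 3.
Note: deg(f) ≤ deg(F) = 2; strict inequality happens when F is divisible by Z (lost terms).


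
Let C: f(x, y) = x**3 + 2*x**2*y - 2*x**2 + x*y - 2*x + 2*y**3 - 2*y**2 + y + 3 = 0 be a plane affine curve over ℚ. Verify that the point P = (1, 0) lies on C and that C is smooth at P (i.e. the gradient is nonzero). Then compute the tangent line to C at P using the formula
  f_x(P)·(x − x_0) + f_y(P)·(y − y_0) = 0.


Tangent line at P: -3*x + 4*y + 3 = 0.

Step 1: f(1, 0) = 0, so P lies on C.
Step 2: partial derivatives
  f_x(x, y) = 3*x**2 + 4*x*y - 4*x + y - 2, f_y(x, y) = 2*x**2 + x + 6*y**2 - 4*y + 1.
  f_x(P) = -3, f_y(P) = 4 (gradient nonzero, so P is smooth).
Step 3: tangent line at P: -3·(x − 1) + 4·(y − 0) = 0.
Expanding: -3*x + 4*y + 3 = 0.


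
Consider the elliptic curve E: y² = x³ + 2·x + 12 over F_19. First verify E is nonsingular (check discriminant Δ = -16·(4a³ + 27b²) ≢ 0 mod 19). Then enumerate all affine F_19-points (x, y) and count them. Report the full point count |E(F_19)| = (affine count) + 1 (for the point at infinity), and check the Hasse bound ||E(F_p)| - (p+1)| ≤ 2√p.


Affine points = {(2, 9), (2, 10), (3, 8), (3, 11), (10, 5), (10, 14), (11, 4), (11, 15), (12, 4), (12, 15), (15, 4), (15, 15), (16, 6), (16, 13), (17, 0), (18, 3), (18, 16)}; affine count = 17; |E(F_19)| = 18.

Discriminant check: Δ ∝ 4a³ + 27b² = 4·2³ + 27·12² = 4·8 + 27·144 ≡ 6 (mod 19). Nonzero ⇒ E is nonsingular.
For each x ∈ F_19, compute rhs = x³ + 2·x + 12 mod 19, then count y ∈ F_19 with y² ≡ rhs.
  x = 0: rhs = 12, matching y values: none (0 points).
  x = 1: rhs = 15, matching y values: none (0 points).
  x = 2: rhs = 5, matching y values: 9, 10 (2 points).
  x = 3: rhs = 7, matching y values: 8, 11 (2 points).
  x = 4: rhs = 8, matching y values: none (0 points).
  x = 5: rhs = 14, matching y values: none (0 points).
  x = 6: rhs = 12, matching y values: none (0 points).
  x = 7: rhs = 8, matching y values: none (0 points).
  x = 8: rhs = 8, matching y values: none (0 points).
  x = 9: rhs = 18, matching y values: none (0 points).
  x = 10: rhs = 6, matching y values: 5, 14 (2 points).
  x = 11: rhs = 16, matching y values: 4, 15 (2 points).
  x = 12: rhs = 16, matching y values: 4, 15 (2 points).
  x = 13: rhs = 12, matching y values: none (0 points).
  x = 14: rhs = 10, matching y values: none (0 points).
  x = 15: rhs = 16, matching y values: 4, 15 (2 points).
  x = 16: rhs = 17, matching y values: 6, 13 (2 points).
  x = 17: rhs = 0, matching y values: 0 (1 points).
  x = 18: rhs = 9, matching y values: 3, 16 (2 points).
Total affine count: 17.
Full point count |E(F_19)| = 17 + 1 = 18.
Hasse bound: |18 − (19+1)| = |-2| = 2 ≤ 2√19 ≈ 8.7178 ✓.


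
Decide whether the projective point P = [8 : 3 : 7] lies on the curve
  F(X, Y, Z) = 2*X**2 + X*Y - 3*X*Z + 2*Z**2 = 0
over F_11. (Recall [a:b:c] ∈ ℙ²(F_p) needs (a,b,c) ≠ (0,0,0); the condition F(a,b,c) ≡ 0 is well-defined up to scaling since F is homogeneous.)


F(8,3,7) ≡ 5 (mod 11); P is NOT on the curve.

Evaluate F(8, 3, 7) term-by-term (mod 11).
  2*X**2 ↦ 2·64·1·1 = 128
  X*Y ↦ 1·8·3·1 = 24
  -3*X*Z ↦ -3·8·1·7 = -168
  2*Z**2 ↦ 2·1·1·49 = 98
Sum: F(8, 3, 7) = (128) + (24) + (-168) + (98) = 82.
Reducing mod 11: 82 ≡ 5 (mod 11).
Since F(a, b, c) ≡ 5 ≠ 0 (mod 11), P does NOT lie on the curve.


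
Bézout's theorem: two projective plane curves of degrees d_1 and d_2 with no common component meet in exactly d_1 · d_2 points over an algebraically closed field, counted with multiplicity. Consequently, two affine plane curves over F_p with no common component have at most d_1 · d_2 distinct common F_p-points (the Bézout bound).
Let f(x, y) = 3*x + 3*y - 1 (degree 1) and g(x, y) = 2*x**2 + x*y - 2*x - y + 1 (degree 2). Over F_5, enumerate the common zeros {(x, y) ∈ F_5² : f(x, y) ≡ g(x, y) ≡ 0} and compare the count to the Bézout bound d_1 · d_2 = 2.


Common zeros: {(2, 0)}; count = 1; Bézout bound = 2.

deg(f) = 1, deg(g) = 2, so Bézout bound = 2.
Scan x ∈ F_5. For each x, list the y ∈ F_5 with f(x, y) ≡ 0 and those with g(x, y) ≡ 0 (mod 5); the common zeros in that column are the intersection.
  x = 0: f ≡ 0 at y ∈ {2}; g ≡ 0 at y ∈ {1}; common: ∅.
  x = 1: f ≡ 0 at y ∈ {1}; g ≡ 0 at y ∈ ∅; common: ∅.
  x = 2: f ≡ 0 at y ∈ {0}; g ≡ 0 at y ∈ {0}; common: {0}.
  x = 3: f ≡ 0 at y ∈ {4}; g ≡ 0 at y ∈ {1}; common: ∅.
  x = 4: f ≡ 0 at y ∈ {3}; g ≡ 0 at y ∈ {0}; common: ∅.
Collecting: common zeros = {(2, 0)}, so the count is 1.
Comparison with the Bézout bound: 1 ≤ 2 = deg(f)·deg(g), as expected for curves with no common component (the affine F_5-count falls short of the bound because intersections may lie at infinity, over extension fields, or carry multiplicity).


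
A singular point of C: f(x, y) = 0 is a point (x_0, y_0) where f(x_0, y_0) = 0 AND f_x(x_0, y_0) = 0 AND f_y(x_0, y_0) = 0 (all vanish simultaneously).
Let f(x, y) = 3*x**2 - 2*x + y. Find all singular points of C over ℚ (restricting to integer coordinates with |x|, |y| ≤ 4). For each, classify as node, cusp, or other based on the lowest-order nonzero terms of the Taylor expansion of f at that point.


No singular points in the scanned grid; C is smooth there.

Compute partial derivatives:
  f_x = 6*x - 2.
  f_y = 1.
f_y = 1 is a nonzero constant, so f_y never vanishes: no point (x, y) can satisfy f = f_x = f_y = 0. In particular no (x, y) ∈ {−4, ..., 4}² is singular; the curve is smooth.


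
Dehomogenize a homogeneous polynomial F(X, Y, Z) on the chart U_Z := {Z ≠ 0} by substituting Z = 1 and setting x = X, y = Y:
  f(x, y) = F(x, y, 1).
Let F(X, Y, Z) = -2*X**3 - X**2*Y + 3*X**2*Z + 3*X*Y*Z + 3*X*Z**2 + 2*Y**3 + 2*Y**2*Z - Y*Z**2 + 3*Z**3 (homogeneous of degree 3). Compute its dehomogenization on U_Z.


f(x, y) = -2*x**3 - x**2*y + 3*x**2 + 3*x*y + 3*x + 2*y**3 + 2*y**2 - y + 3

On U_Z we set Z = 1. Each monomial c·X^i·Y^j·Z^k in F becomes c·x^i·y^j·1^k = c·x^i·y^j.
Substituting Z = 1: F(X, Y, 1) = -2*x**3 - x**2*y + 3*x**2 + 3*x*y + 3*x + 2*y**3 + 2*y**2 - y + 3.
Note: deg(f) ≤ deg(F) = 3; strict inequality happens when F is divisible by Z (lost terms).


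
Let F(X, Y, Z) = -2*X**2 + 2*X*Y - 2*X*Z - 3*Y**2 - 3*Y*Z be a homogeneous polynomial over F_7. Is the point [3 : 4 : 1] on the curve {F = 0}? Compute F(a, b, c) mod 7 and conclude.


F(3,4,1) ≡ 3 (mod 7); P is NOT on the curve.

Evaluate F(3, 4, 1) term-by-term (mod 7).
  -2*X**2 ↦ -2·9·1·1 = -18
  2*X*Y ↦ 2·3·4·1 = 24
  -2*X*Z ↦ -2·3·1·1 = -6
  -3*Y**2 ↦ -3·1·16·1 = -48
  -3*Y*Z ↦ -3·1·4·1 = -12
Sum: F(3, 4, 1) = (-18) + (24) + (-6) + (-48) + (-12) = -60.
Reducing mod 7: -60 ≡ 3 (mod 7).
Since F(a, b, c) ≡ 3 ≠ 0 (mod 7), P does NOT lie on the curve.


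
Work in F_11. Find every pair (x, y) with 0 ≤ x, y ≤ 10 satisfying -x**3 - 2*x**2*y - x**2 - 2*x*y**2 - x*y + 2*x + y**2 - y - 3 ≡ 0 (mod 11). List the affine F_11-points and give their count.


Affine F_11-points: {(1, 8), (1, 10), (2, 0), (3, 0), (5, 0), (5, 6), (6, 5), (7, 6), (7, 7), (8, 1), (8, 6), (10, 9), (10, 10)}; count = 13.

For each of the 121 pairs (x, y) ∈ F_11², evaluate f(x, y) mod 11. Record the zeros.
  x = 0: [0↦8, 1↦8, 2↦10, 3↦3, 4↦9, 5↦6, 6↦5, 7↦6, 8↦9, 9↦3, 10↦10]  zeros at y ∈ ∅
  x = 1: [0↦8, 1↦3, 2↦7, 3↦9, 4↦9, 5↦7, 6↦3, 7↦8, 8↦0, 9↦1, 10↦0]  zeros at y ∈ {8, 10}
  x = 2: [0↦0, 1↦8, 2↦10, 3↦6, 4↦7, 5↦2, 6↦2, 7↦7, 8↦6, 9↦10, 10↦8]  zeros at y ∈ {0}
  x = 3: [0↦0, 1↦6, 2↦2, 3↦10, 4↦8, 5↦7, 6↦7, 7↦8, 8↦10, 9↦2, 10↦6]  zeros at y ∈ {0}
  x = 4: [0↦2, 1↦2, 2↦10, 3↦4, 4↦6, 5↦5, 6↦1, 7↦5, 8↦6, 9↦4, 10↦10]  zeros at y ∈ ∅
  x = 5: [0↦0, 1↦1, 2↦6, 3↦4, 4↦6, 5↦1, 6↦0, 7↦3, 8↦10, 9↦10, 10↦3]  zeros at y ∈ {0, 6}
  x = 6: [0↦10, 1↦8, 2↦6, 3↦4, 4↦2, 5↦0, 6↦9, 7↦7, 8↦5, 9↦3, 10↦1]  zeros at y ∈ {5}
  x = 7: [0↦4, 1↦6, 2↦4, 3↦9, 4↦10, 5↦7, 6↦0, 7↦0, 8↦7, 9↦10, 10↦9]  zeros at y ∈ {6, 7}
  x = 8: [0↦9, 1↦0, 2↦5, 3↦2, 4↦2, 5↦5, 6↦0, 7↦9, 8↦10, 9↦3, 10↦10]  zeros at y ∈ {1, 6}
  x = 9: [0↦8, 1↦6, 2↦3, 3↦10, 4↦5, 5↦10, 6↦3, 7↦6, 8↦8, 9↦9, 10↦9]  zeros at y ∈ ∅
  x = 10: [0↦6, 1↦7, 2↦3, 3↦5, 4↦2, 5↦5, 6↦3, 7↦7, 8↦6, 9↦0, 10↦0]  zeros at y ∈ {9, 10}
Collecting zeros: affine points = {(1, 8), (1, 10), (2, 0), (3, 0), (5, 0), (5, 6), (6, 5), (7, 6), (7, 7), (8, 1), (8, 6), (10, 9), (10, 10)}.
Total count |C(F_11)_aff| = 13.


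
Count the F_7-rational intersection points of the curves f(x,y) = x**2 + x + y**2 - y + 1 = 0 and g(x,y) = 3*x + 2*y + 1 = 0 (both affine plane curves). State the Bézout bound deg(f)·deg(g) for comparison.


Common zeros: {(0, 3), (2, 0)}; count = 2; Bézout bound = 2.

deg(f) = 2, deg(g) = 1, so Bézout bound = 2.
Scan x ∈ F_7. For each x, list the y ∈ F_7 with f(x, y) ≡ 0 and those with g(x, y) ≡ 0 (mod 7); the common zeros in that column are the intersection.
  x = 0: f ≡ 0 at y ∈ {3, 5}; g ≡ 0 at y ∈ {3}; common: {3}.
  x = 1: f ≡ 0 at y ∈ ∅; g ≡ 0 at y ∈ {5}; common: ∅.
  x = 2: f ≡ 0 at y ∈ {0, 1}; g ≡ 0 at y ∈ {0}; common: {0}.
  x = 3: f ≡ 0 at y ∈ ∅; g ≡ 0 at y ∈ {2}; common: ∅.
  x = 4: f ≡ 0 at y ∈ {0, 1}; g ≡ 0 at y ∈ {4}; common: ∅.
  x = 5: f ≡ 0 at y ∈ ∅; g ≡ 0 at y ∈ {6}; common: ∅.
  x = 6: f ≡ 0 at y ∈ {3, 5}; g ≡ 0 at y ∈ {1}; common: ∅.
Collecting: common zeros = {(0, 3), (2, 0)}, so the count is 2.
Comparison with the Bézout bound: 2 ≤ 2 = deg(f)·deg(g), as expected for curves with no common component (the bound is attained).


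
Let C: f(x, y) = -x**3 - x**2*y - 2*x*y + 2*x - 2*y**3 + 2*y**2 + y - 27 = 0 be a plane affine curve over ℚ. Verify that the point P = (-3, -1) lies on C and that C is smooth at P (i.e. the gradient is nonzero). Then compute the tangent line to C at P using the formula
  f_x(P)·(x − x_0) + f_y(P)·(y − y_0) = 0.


Tangent line at P: -29*x - 12*y - 99 = 0.

Step 1: f(-3, -1) = 0, so P lies on C.
Step 2: partial derivatives
  f_x(x, y) = -3*x**2 - 2*x*y - 2*y + 2, f_y(x, y) = -x**2 - 2*x - 6*y**2 + 4*y + 1.
  f_x(P) = -29, f_y(P) = -12 (gradient nonzero, so P is smooth).
Step 3: tangent line at P: -29·(x − -3) + -12·(y − -1) = 0.
Expanding: -29*x - 12*y - 99 = 0.


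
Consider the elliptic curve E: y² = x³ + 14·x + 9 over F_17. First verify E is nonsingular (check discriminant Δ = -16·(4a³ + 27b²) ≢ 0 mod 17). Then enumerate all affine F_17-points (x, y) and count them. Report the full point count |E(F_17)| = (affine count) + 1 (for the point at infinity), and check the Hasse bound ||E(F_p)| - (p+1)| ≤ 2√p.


Affine points = {(0, 3), (0, 14), (5, 0), (7, 5), (7, 12), (8, 2), (8, 15), (11, 7), (11, 10), (12, 1), (12, 16), (13, 5), (13, 12), (14, 5), (14, 12)}; affine count = 15; |E(F_17)| = 16.

Discriminant check: Δ ∝ 4a³ + 27b² = 4·14³ + 27·9² = 4·2744 + 27·81 ≡ 5 (mod 17). Nonzero ⇒ E is nonsingular.
For each x ∈ F_17, compute rhs = x³ + 14·x + 9 mod 17, then count y ∈ F_17 with y² ≡ rhs.
  x = 0: rhs = 9, matching y values: 3, 14 (2 points).
  x = 1: rhs = 7, matching y values: none (0 points).
  x = 2: rhs = 11, matching y values: none (0 points).
  x = 3: rhs = 10, matching y values: none (0 points).
  x = 4: rhs = 10, matching y values: none (0 points).
  x = 5: rhs = 0, matching y values: 0 (1 points).
  x = 6: rhs = 3, matching y values: none (0 points).
  x = 7: rhs = 8, matching y values: 5, 12 (2 points).
  x = 8: rhs = 4, matching y values: 2, 15 (2 points).
  x = 9: rhs = 14, matching y values: none (0 points).
  x = 10: rhs = 10, matching y values: none (0 points).
  x = 11: rhs = 15, matching y values: 7, 10 (2 points).
  x = 12: rhs = 1, matching y values: 1, 16 (2 points).
  x = 13: rhs = 8, matching y values: 5, 12 (2 points).
  x = 14: rhs = 8, matching y values: 5, 12 (2 points).
  x = 15: rhs = 7, matching y values: none (0 points).
  x = 16: rhs = 11, matching y values: none (0 points).
Total affine count: 15.
Full point count |E(F_17)| = 15 + 1 = 16.
Hasse bound: |16 − (17+1)| = |-2| = 2 ≤ 2√17 ≈ 8.2462 ✓.


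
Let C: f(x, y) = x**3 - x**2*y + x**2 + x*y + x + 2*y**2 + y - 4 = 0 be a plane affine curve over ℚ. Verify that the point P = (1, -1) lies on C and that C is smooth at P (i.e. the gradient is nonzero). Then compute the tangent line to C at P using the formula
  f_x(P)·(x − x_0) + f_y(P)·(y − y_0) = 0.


Tangent line at P: 7*x - 3*y - 10 = 0.

Step 1: f(1, -1) = 0, so P lies on C.
Step 2: partial derivatives
  f_x(x, y) = 3*x**2 - 2*x*y + 2*x + y + 1, f_y(x, y) = -x**2 + x + 4*y + 1.
  f_x(P) = 7, f_y(P) = -3 (gradient nonzero, so P is smooth).
Step 3: tangent line at P: 7·(x − 1) + -3·(y − -1) = 0.
Expanding: 7*x - 3*y - 10 = 0.


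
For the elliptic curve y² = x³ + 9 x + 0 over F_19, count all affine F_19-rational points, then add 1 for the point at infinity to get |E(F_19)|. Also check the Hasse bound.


Affine points = {(0, 0), (2, 8), (2, 11), (3, 4), (3, 15), (4, 9), (4, 10), (6, 2), (6, 17), (7, 8), (7, 11), (10, 8), (10, 11), (11, 9), (11, 10), (14, 1), (14, 18), (18, 3), (18, 16)}; affine count = 19; |E(F_19)| = 20.

Discriminant check: Δ ∝ 4a³ + 27b² = 4·9³ + 27·0² = 4·729 + 27·0 ≡ 9 (mod 19). Nonzero ⇒ E is nonsingular.
For each x ∈ F_19, compute rhs = x³ + 9·x + 0 mod 19, then count y ∈ F_19 with y² ≡ rhs.
  x = 0: rhs = 0, matching y values: 0 (1 points).
  x = 1: rhs = 10, matching y values: none (0 points).
  x = 2: rhs = 7, matching y values: 8, 11 (2 points).
  x = 3: rhs = 16, matching y values: 4, 15 (2 points).
  x = 4: rhs = 5, matching y values: 9, 10 (2 points).
  x = 5: rhs = 18, matching y values: none (0 points).
  x = 6: rhs = 4, matching y values: 2, 17 (2 points).
  x = 7: rhs = 7, matching y values: 8, 11 (2 points).
  x = 8: rhs = 14, matching y values: none (0 points).
  x = 9: rhs = 12, matching y values: none (0 points).
  x = 10: rhs = 7, matching y values: 8, 11 (2 points).
  x = 11: rhs = 5, matching y values: 9, 10 (2 points).
  x = 12: rhs = 12, matching y values: none (0 points).
  x = 13: rhs = 15, matching y values: none (0 points).
  x = 14: rhs = 1, matching y values: 1, 18 (2 points).
  x = 15: rhs = 14, matching y values: none (0 points).
  x = 16: rhs = 3, matching y values: none (0 points).
  x = 17: rhs = 12, matching y values: none (0 points).
  x = 18: rhs = 9, matching y values: 3, 16 (2 points).
Total affine count: 19.
Full point count |E(F_19)| = 19 + 1 = 20.
Hasse bound: |20 − (19+1)| = |0| = 0 ≤ 2√19 ≈ 8.7178 ✓.


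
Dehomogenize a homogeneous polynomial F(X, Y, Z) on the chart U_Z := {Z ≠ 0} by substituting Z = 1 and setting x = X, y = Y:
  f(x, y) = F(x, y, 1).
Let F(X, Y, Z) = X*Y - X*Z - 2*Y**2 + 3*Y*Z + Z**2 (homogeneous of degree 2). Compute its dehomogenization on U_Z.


f(x, y) = x*y - x - 2*y**2 + 3*y + 1

On U_Z we set Z = 1. Each monomial c·X^i·Y^j·Z^k in F becomes c·x^i·y^j·1^k = c·x^i·y^j.
Substituting Z = 1: F(X, Y, 1) = x*y - x - 2*y**2 + 3*y + 1.
Note: deg(f) ≤ deg(F) = 2; strict inequality happens when F is divisible by Z (lost terms).


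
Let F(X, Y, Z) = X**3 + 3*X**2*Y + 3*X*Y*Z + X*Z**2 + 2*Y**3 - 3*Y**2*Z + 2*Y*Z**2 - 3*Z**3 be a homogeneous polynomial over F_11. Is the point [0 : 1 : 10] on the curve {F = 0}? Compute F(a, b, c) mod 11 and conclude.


F(0,1,10) ≡ 10 (mod 11); P is NOT on the curve.

Evaluate F(0, 1, 10) term-by-term (mod 11).
  X**3 ↦ 1·0·1·1 = 0
  3*X**2*Y ↦ 3·0·1·1 = 0
  3*X*Y*Z ↦ 3·0·1·10 = 0
  X*Z**2 ↦ 1·0·1·100 = 0
  2*Y**3 ↦ 2·1·1·1 = 2
  -3*Y**2*Z ↦ -3·1·1·10 = -30
  2*Y*Z**2 ↦ 2·1·1·100 = 200
  -3*Z**3 ↦ -3·1·1·1000 = -3000
Sum: F(0, 1, 10) = (0) + (0) + (0) + (0) + (2) + (-30) + (200) + (-3000) = -2828.
Reducing mod 11: -2828 ≡ 10 (mod 11).
Since F(a, b, c) ≡ 10 ≠ 0 (mod 11), P does NOT lie on the curve.


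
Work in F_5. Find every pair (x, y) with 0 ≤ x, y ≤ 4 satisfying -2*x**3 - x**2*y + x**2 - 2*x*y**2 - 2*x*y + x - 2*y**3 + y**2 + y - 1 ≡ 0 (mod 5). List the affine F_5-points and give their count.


Affine F_5-points: {(1, 2), (1, 3), (2, 4), (4, 3)}; count = 4.

For each of the 25 pairs (x, y) ∈ F_5², evaluate f(x, y) mod 5. Record the zeros.
  x = 0: [0↦4, 1↦4, 2↦4, 3↦2, 4↦1]  zeros at y ∈ ∅
  x = 1: [0↦4, 1↦4, 2↦0, 3↦0, 4↦2]  zeros at y ∈ {2, 3}
  x = 2: [0↦4, 1↦2, 2↦2, 3↦2, 4↦0]  zeros at y ∈ {4}
  x = 3: [0↦2, 1↦1, 2↦3, 3↦1, 4↦3]  zeros at y ∈ ∅
  x = 4: [0↦1, 1↦4, 2↦1, 3↦0, 4↦4]  zeros at y ∈ {3}
Collecting zeros: affine points = {(1, 2), (1, 3), (2, 4), (4, 3)}.
Total count |C(F_5)_aff| = 4.
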